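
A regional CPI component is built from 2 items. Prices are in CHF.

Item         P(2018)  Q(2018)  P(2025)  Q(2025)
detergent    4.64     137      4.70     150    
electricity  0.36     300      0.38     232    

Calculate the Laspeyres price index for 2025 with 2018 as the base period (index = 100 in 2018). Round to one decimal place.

101.9

Laspeyres price index uses base-period quantities as weights.
ΣP(2025)·Q(2018) = 4.70×137 + 0.38×300 = 643.9 + 114 = 757.9
ΣP(2018)·Q(2018) = 4.64×137 + 0.36×300 = 635.68 + 108 = 743.68
Index = 757.9 / 743.68 × 100 = 101.9121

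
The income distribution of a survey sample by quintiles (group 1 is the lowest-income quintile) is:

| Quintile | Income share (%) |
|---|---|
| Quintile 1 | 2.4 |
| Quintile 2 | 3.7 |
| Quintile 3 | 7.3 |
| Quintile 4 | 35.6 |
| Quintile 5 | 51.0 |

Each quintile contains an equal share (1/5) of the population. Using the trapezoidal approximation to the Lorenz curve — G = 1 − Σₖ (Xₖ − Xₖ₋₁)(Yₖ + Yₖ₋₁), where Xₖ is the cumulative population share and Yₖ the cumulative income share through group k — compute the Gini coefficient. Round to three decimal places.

Cumulative income shares Yₖ: 0.0240, 0.0610, 0.1340, 0.4900, 1.0000
Σ (Xₖ−Xₖ₋₁)(Yₖ+Yₖ₋₁) = (1/5)(0.0240+0.0000) + (1/5)(0.0610+0.0240) + (1/5)(0.1340+0.0610) + (1/5)(0.4900+0.1340) + (1/5)(1.0000+0.4900)
  = 0.0048 + 0.0170 + 0.0390 + 0.1248 + 0.2980 = 0.4836
G = 1 − 0.4836 = 0.5164

0.516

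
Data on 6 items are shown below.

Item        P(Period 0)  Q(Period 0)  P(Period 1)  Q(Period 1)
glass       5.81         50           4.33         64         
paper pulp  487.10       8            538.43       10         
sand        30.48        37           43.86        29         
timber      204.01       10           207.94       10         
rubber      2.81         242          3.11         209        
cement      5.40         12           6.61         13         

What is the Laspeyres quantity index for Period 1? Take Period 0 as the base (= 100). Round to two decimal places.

Laspeyres quantity index uses base-period prices as weights.
ΣP(Period 0)·Q(Period 1) = 5.81×64 + 487.10×10 + 30.48×29 + 204.01×10 + 2.81×209 + 5.40×13 = 371.84 + 4871 + 883.92 + 2040.1 + 587.29 + 70.2 = 8824.35
ΣP(Period 0)·Q(Period 0) = 5.81×50 + 487.10×8 + 30.48×37 + 204.01×10 + 2.81×242 + 5.40×12 = 290.5 + 3896.8 + 1127.76 + 2040.1 + 680.02 + 64.8 = 8099.98
Index = 8824.35 / 8099.98 × 100 = 108.9429

108.94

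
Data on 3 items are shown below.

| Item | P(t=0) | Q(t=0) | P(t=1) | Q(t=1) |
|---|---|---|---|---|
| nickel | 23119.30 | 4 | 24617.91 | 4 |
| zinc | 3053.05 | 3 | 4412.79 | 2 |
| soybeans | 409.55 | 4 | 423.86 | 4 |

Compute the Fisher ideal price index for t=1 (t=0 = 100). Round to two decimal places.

109.28

Laspeyres component (base-period weights):
ΣP(t=1)Q(t=0) = 24617.91×4 + 4412.79×3 + 423.86×4 = 98471.64 + 13238.37 + 1695.44 = 113405.45
ΣP(t=0)Q(t=0) = 23119.30×4 + 3053.05×3 + 409.55×4 = 92477.2 + 9159.15 + 1638.2 = 103274.55
L = 113405.45 / 103274.55 × 100 = 109.8097
Paasche component (current-period weights):
ΣP(t=1)Q(t=1) = 24617.91×4 + 4412.79×2 + 423.86×4 = 98471.64 + 8825.58 + 1695.44 = 108992.66
ΣP(t=0)Q(t=1) = 23119.30×4 + 3053.05×2 + 409.55×4 = 92477.2 + 6106.1 + 1638.2 = 100221.5
P = 108992.66 / 100221.5 × 100 = 108.7518
Fisher = √(L × P) = √(109.8097 × 108.7518) = 109.2794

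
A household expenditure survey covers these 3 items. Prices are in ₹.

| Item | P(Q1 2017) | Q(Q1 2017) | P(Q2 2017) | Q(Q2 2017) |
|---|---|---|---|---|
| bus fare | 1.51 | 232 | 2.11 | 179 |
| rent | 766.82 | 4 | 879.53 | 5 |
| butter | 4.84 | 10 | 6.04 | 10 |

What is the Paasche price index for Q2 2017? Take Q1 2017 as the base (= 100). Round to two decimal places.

116.45

Paasche price index uses current-period quantities as weights.
ΣP(Q2 2017)·Q(Q2 2017) = 2.11×179 + 879.53×5 + 6.04×10 = 377.69 + 4397.65 + 60.4 = 4835.74
ΣP(Q1 2017)·Q(Q2 2017) = 1.51×179 + 766.82×5 + 4.84×10 = 270.29 + 3834.1 + 48.4 = 4152.79
Index = 4835.74 / 4152.79 × 100 = 116.4456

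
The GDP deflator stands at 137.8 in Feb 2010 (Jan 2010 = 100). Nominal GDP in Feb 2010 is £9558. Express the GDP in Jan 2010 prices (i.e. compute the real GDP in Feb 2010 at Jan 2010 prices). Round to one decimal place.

Real = Nominal ÷ (Index/100) = 9558 ÷ (137.8/100)
     = 9558 ÷ 1.378 = 6936.1393

6936.1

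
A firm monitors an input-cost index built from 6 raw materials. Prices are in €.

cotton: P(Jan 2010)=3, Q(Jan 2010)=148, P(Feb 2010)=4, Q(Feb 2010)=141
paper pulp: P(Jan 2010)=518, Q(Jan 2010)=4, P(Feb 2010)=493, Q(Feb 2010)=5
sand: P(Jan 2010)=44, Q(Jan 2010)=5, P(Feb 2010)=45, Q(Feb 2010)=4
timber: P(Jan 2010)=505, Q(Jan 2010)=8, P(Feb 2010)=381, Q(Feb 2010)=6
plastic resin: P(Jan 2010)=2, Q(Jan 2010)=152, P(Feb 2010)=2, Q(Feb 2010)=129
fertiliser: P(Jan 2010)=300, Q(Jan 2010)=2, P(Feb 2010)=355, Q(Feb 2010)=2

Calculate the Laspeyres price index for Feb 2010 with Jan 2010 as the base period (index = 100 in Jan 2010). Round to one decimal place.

89.2

Laspeyres price index uses base-period quantities as weights.
ΣP(Feb 2010)·Q(Jan 2010) = 4×148 + 493×4 + 45×5 + 381×8 + 2×152 + 355×2 = 592 + 1972 + 225 + 3048 + 304 + 710 = 6851
ΣP(Jan 2010)·Q(Jan 2010) = 3×148 + 518×4 + 44×5 + 505×8 + 2×152 + 300×2 = 444 + 2072 + 220 + 4040 + 304 + 600 = 7680
Index = 6851 / 7680 × 100 = 89.2057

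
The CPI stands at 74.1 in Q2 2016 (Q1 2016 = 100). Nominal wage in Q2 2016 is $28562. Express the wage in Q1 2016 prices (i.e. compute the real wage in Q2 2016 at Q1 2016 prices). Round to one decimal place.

Real = Nominal ÷ (Index/100) = 28562 ÷ (74.1/100)
     = 28562 ÷ 0.741 = 38545.2092

38545.2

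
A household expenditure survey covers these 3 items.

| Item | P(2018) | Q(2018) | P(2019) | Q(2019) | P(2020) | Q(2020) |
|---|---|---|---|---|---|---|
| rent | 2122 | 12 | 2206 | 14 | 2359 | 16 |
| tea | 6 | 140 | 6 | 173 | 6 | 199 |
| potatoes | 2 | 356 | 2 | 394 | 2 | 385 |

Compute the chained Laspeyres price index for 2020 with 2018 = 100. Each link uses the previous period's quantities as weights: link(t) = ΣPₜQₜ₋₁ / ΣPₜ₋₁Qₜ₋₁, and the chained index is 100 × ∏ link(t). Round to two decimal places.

Link 2018→2019:
ΣP(2019)Q(2018) = 2206×12 + 6×140 + 2×356 = 26472 + 840 + 712 = 28024
ΣP(2018)Q(2018) = 2122×12 + 6×140 + 2×356 = 25464 + 840 + 712 = 27016
link = 28024/27016 = 1.037311
Link 2019→2020:
ΣP(2020)Q(2019) = 2359×14 + 6×173 + 2×394 = 33026 + 1038 + 788 = 34852
ΣP(2019)Q(2019) = 2206×14 + 6×173 + 2×394 = 30884 + 1038 + 788 = 32710
link = 34852/32710 = 1.065485
Chained index = 100 × 1.037311 × 1.065485 = 110.5239

110.52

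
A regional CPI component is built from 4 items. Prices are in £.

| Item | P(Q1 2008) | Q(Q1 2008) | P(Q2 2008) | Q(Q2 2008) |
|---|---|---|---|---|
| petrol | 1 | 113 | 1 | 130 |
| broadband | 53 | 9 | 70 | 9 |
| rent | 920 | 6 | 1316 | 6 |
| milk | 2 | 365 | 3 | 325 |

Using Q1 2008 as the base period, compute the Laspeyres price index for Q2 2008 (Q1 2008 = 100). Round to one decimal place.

142.3

Laspeyres price index uses base-period quantities as weights.
ΣP(Q2 2008)·Q(Q1 2008) = 1×113 + 70×9 + 1316×6 + 3×365 = 113 + 630 + 7896 + 1095 = 9734
ΣP(Q1 2008)·Q(Q1 2008) = 1×113 + 53×9 + 920×6 + 2×365 = 113 + 477 + 5520 + 730 = 6840
Index = 9734 / 6840 × 100 = 142.3099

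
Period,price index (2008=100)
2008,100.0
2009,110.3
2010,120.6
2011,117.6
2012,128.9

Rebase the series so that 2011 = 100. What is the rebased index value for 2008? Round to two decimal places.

Rebased(2008) = 100.0 / 117.6 × 100 = 85.0340

85.03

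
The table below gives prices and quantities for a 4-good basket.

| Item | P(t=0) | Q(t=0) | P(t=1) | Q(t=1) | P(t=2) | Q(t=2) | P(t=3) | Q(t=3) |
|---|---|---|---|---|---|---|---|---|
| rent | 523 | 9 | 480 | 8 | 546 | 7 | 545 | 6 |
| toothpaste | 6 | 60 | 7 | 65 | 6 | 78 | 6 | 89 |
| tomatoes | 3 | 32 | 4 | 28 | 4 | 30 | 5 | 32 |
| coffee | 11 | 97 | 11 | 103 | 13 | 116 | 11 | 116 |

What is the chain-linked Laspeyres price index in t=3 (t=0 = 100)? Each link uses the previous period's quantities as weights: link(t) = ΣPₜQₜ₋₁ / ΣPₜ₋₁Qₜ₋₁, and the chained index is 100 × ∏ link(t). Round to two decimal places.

103.00

Link t=0→t=1:
ΣP(t=1)Q(t=0) = 480×9 + 7×60 + 4×32 + 11×97 = 4320 + 420 + 128 + 1067 = 5935
ΣP(t=0)Q(t=0) = 523×9 + 6×60 + 3×32 + 11×97 = 4707 + 360 + 96 + 1067 = 6230
link = 5935/6230 = 0.952648
Link t=1→t=2:
ΣP(t=2)Q(t=1) = 546×8 + 6×65 + 4×28 + 13×103 = 4368 + 390 + 112 + 1339 = 6209
ΣP(t=1)Q(t=1) = 480×8 + 7×65 + 4×28 + 11×103 = 3840 + 455 + 112 + 1133 = 5540
link = 6209/5540 = 1.120758
Link t=2→t=3:
ΣP(t=3)Q(t=2) = 545×7 + 6×78 + 5×30 + 11×116 = 3815 + 468 + 150 + 1276 = 5709
ΣP(t=2)Q(t=2) = 546×7 + 6×78 + 4×30 + 13×116 = 3822 + 468 + 120 + 1508 = 5918
link = 5709/5918 = 0.964684
Chained index = 100 × 0.952648 × 1.120758 × 0.964684 = 102.9982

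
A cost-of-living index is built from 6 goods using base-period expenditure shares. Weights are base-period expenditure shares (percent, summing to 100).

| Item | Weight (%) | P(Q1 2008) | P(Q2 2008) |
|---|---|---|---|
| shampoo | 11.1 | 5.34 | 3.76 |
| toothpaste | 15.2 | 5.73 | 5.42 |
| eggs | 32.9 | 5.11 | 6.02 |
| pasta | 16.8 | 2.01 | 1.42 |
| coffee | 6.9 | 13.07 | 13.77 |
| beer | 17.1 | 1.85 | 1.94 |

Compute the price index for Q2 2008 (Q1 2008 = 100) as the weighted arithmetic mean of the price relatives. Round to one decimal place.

shampoo: 11.1 × (3.76/5.34) = 11.1 × 0.704120 = 7.8157
toothpaste: 15.2 × (5.42/5.73) = 15.2 × 0.945899 = 14.3777
eggs: 32.9 × (6.02/5.11) = 32.9 × 1.178082 = 38.7589
pasta: 16.8 × (1.42/2.01) = 16.8 × 0.706468 = 11.8687
coffee: 6.9 × (13.77/13.07) = 6.9 × 1.053558 = 7.2695
beer: 17.1 × (1.94/1.85) = 17.1 × 1.048649 = 17.9319
Index = Σ wᵢ·(p₁ᵢ/p₀ᵢ) = 7.8157 + 14.3777 + 38.7589 + 11.8687 + 7.2695 + 17.9319 = 98.0224

98.0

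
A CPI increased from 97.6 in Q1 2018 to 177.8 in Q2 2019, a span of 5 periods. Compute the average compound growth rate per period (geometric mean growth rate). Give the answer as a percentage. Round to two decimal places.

Growth factor = (177.8/97.6)^(1/5) = (1.821721)^(1/5) = 1.127448
Growth rate = 1.127448 − 1 = 0.127448 = 12.7448%

12.74%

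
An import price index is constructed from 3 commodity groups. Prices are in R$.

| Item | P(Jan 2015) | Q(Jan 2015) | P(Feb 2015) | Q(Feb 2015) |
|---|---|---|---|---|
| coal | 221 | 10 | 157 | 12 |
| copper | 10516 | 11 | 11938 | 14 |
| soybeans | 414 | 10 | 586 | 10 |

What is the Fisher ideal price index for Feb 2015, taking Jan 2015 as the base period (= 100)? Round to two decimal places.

113.62

Laspeyres component (base-period weights):
ΣP(Feb 2015)Q(Jan 2015) = 157×10 + 11938×11 + 586×10 = 1570 + 131318 + 5860 = 138748
ΣP(Jan 2015)Q(Jan 2015) = 221×10 + 10516×11 + 414×10 = 2210 + 115676 + 4140 = 122026
L = 138748 / 122026 × 100 = 113.7036
Paasche component (current-period weights):
ΣP(Feb 2015)Q(Feb 2015) = 157×12 + 11938×14 + 586×10 = 1884 + 167132 + 5860 = 174876
ΣP(Jan 2015)Q(Feb 2015) = 221×12 + 10516×14 + 414×10 = 2652 + 147224 + 4140 = 154016
P = 174876 / 154016 × 100 = 113.5440
Fisher = √(L × P) = √(113.7036 × 113.5440) = 113.6238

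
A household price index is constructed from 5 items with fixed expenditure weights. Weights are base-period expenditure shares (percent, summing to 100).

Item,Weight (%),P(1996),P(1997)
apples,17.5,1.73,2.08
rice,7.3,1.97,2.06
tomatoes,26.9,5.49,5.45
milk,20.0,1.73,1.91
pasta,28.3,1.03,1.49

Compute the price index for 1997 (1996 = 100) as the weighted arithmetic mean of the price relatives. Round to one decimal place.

118.4

apples: 17.5 × (2.08/1.73) = 17.5 × 1.202312 = 21.0405
rice: 7.3 × (2.06/1.97) = 7.3 × 1.045685 = 7.6335
tomatoes: 26.9 × (5.45/5.49) = 26.9 × 0.992714 = 26.7040
milk: 20.0 × (1.91/1.73) = 20.0 × 1.104046 = 22.0809
pasta: 28.3 × (1.49/1.03) = 28.3 × 1.446602 = 40.9388
Index = Σ wᵢ·(p₁ᵢ/p₀ᵢ) = 21.0405 + 7.6335 + 26.7040 + 22.0809 + 40.9388 = 118.3977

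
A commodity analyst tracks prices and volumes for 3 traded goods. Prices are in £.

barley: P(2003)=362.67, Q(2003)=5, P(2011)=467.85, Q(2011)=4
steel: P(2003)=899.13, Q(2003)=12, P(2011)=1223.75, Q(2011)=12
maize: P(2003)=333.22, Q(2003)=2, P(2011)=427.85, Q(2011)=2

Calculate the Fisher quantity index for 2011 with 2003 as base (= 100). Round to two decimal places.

Laspeyres component (base-period weights):
ΣP(2003)Q(2011) = 362.67×4 + 899.13×12 + 333.22×2 = 1450.68 + 10789.56 + 666.44 = 12906.68
ΣP(2003)Q(2003) = 362.67×5 + 899.13×12 + 333.22×2 = 1813.35 + 10789.56 + 666.44 = 13269.35
L = 12906.68 / 13269.35 × 100 = 97.2669
Paasche component (current-period weights):
ΣP(2011)Q(2011) = 467.85×4 + 1223.75×12 + 427.85×2 = 1871.4 + 14685 + 855.7 = 17412.1
ΣP(2011)Q(2003) = 467.85×5 + 1223.75×12 + 427.85×2 = 2339.25 + 14685 + 855.7 = 17879.95
P = 17412.1 / 17879.95 × 100 = 97.3834
Fisher = √(L × P) = √(97.2669 × 97.3834) = 97.3251

97.33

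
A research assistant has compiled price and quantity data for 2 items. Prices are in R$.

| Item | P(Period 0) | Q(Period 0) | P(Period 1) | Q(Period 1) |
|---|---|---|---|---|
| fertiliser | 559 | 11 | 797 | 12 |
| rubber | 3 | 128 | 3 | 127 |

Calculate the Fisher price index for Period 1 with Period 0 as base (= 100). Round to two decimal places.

140.18

Laspeyres component (base-period weights):
ΣP(Period 1)Q(Period 0) = 797×11 + 3×128 = 8767 + 384 = 9151
ΣP(Period 0)Q(Period 0) = 559×11 + 3×128 = 6149 + 384 = 6533
L = 9151 / 6533 × 100 = 140.0735
Paasche component (current-period weights):
ΣP(Period 1)Q(Period 1) = 797×12 + 3×127 = 9564 + 381 = 9945
ΣP(Period 0)Q(Period 1) = 559×12 + 3×127 = 6708 + 381 = 7089
P = 9945 / 7089 × 100 = 140.2878
Fisher = √(L × P) = √(140.0735 × 140.2878) = 140.1806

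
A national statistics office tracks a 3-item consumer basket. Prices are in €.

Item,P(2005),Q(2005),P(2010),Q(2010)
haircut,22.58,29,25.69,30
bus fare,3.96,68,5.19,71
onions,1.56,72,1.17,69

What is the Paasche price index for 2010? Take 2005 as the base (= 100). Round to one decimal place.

Paasche price index uses current-period quantities as weights.
ΣP(2010)·Q(2010) = 25.69×30 + 5.19×71 + 1.17×69 = 770.7 + 368.49 + 80.73 = 1219.92
ΣP(2005)·Q(2010) = 22.58×30 + 3.96×71 + 1.56×69 = 677.4 + 281.16 + 107.64 = 1066.2
Index = 1219.92 / 1066.2 × 100 = 114.4176

114.4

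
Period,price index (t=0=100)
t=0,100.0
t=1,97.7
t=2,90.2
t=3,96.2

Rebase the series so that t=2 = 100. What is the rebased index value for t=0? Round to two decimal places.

Rebased(t=0) = 100.0 / 90.2 × 100 = 110.8647

110.86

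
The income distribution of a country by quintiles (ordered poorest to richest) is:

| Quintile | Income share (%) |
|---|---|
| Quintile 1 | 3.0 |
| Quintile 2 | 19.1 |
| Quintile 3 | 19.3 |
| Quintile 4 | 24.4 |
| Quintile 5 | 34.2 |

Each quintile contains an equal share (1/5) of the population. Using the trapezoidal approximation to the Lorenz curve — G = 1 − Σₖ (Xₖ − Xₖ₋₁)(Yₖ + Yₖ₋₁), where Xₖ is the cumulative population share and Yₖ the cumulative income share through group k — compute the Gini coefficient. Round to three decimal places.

Cumulative income shares Yₖ: 0.0300, 0.2210, 0.4140, 0.6580, 1.0000
Σ (Xₖ−Xₖ₋₁)(Yₖ+Yₖ₋₁) = (1/5)(0.0300+0.0000) + (1/5)(0.2210+0.0300) + (1/5)(0.4140+0.2210) + (1/5)(0.6580+0.4140) + (1/5)(1.0000+0.6580)
  = 0.0060 + 0.0502 + 0.1270 + 0.2144 + 0.3316 = 0.7292
G = 1 − 0.7292 = 0.2708

0.271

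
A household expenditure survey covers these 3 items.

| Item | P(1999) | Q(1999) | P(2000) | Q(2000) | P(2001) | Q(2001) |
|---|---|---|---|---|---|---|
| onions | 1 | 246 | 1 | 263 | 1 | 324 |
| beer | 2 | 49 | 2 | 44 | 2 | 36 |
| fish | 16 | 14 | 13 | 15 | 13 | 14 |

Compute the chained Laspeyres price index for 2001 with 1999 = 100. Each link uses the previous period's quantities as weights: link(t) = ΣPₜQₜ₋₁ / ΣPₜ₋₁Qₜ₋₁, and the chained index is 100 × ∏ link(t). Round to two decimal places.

92.61

Link 1999→2000:
ΣP(2000)Q(1999) = 1×246 + 2×49 + 13×14 = 246 + 98 + 182 = 526
ΣP(1999)Q(1999) = 1×246 + 2×49 + 16×14 = 246 + 98 + 224 = 568
link = 526/568 = 0.926056
Link 2000→2001:
ΣP(2001)Q(2000) = 1×263 + 2×44 + 13×15 = 263 + 88 + 195 = 546
ΣP(2000)Q(2000) = 1×263 + 2×44 + 13×15 = 263 + 88 + 195 = 546
link = 546/546 = 1.000000
Chained index = 100 × 0.926056 × 1.000000 = 92.6056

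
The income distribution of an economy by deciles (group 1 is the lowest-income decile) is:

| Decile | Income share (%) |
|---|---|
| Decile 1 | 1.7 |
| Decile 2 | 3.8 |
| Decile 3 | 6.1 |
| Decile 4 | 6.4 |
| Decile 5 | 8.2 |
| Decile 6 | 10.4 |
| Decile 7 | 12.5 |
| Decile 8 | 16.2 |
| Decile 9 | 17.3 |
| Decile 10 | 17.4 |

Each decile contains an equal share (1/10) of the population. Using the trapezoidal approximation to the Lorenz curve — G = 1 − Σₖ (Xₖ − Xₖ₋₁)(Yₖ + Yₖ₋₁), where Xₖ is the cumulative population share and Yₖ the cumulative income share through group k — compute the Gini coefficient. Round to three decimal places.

0.307

Cumulative income shares Yₖ: 0.0170, 0.0550, 0.1160, 0.1800, 0.2620, 0.3660, 0.4910, 0.6530, 0.8260, 1.0000
Σ (Xₖ−Xₖ₋₁)(Yₖ+Yₖ₋₁) = (1/10)(0.0170+0.0000) + (1/10)(0.0550+0.0170) + (1/10)(0.1160+0.0550) + (1/10)(0.1800+0.1160) + (1/10)(0.2620+0.1800) + (1/10)(0.3660+0.2620) + (1/10)(0.4910+0.3660) + (1/10)(0.6530+0.4910) + (1/10)(0.8260+0.6530) + (1/10)(1.0000+0.8260)
  = 0.0017 + 0.0072 + 0.0171 + 0.0296 + 0.0442 + 0.0628 + 0.0857 + 0.1144 + 0.1479 + 0.1826 = 0.6932
G = 1 − 0.6932 = 0.3068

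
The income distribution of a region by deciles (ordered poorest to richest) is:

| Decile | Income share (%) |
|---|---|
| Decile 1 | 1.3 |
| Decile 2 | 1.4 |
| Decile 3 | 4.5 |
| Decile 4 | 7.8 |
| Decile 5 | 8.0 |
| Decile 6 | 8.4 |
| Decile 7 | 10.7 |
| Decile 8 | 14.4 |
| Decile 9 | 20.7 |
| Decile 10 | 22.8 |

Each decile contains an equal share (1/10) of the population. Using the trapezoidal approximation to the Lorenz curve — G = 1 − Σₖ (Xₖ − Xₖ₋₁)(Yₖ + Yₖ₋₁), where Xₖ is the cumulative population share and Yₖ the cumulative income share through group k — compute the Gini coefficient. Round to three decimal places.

Cumulative income shares Yₖ: 0.0130, 0.0270, 0.0720, 0.1500, 0.2300, 0.3140, 0.4210, 0.5650, 0.7720, 1.0000
Σ (Xₖ−Xₖ₋₁)(Yₖ+Yₖ₋₁) = (1/10)(0.0130+0.0000) + (1/10)(0.0270+0.0130) + (1/10)(0.0720+0.0270) + (1/10)(0.1500+0.0720) + (1/10)(0.2300+0.1500) + (1/10)(0.3140+0.2300) + (1/10)(0.4210+0.3140) + (1/10)(0.5650+0.4210) + (1/10)(0.7720+0.5650) + (1/10)(1.0000+0.7720)
  = 0.0013 + 0.0040 + 0.0099 + 0.0222 + 0.0380 + 0.0544 + 0.0735 + 0.0986 + 0.1337 + 0.1772 = 0.6128
G = 1 − 0.6128 = 0.3872

0.387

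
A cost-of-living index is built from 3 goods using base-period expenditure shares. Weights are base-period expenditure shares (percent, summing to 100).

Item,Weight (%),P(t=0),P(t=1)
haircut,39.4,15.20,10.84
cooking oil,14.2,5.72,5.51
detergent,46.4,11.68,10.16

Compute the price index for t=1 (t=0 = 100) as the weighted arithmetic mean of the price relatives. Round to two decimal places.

82.14

haircut: 39.4 × (10.84/15.20) = 39.4 × 0.713158 = 28.0984
cooking oil: 14.2 × (5.51/5.72) = 14.2 × 0.963287 = 13.6787
detergent: 46.4 × (10.16/11.68) = 46.4 × 0.869863 = 40.3616
Index = Σ wᵢ·(p₁ᵢ/p₀ᵢ) = 28.0984 + 13.6787 + 40.3616 = 82.1387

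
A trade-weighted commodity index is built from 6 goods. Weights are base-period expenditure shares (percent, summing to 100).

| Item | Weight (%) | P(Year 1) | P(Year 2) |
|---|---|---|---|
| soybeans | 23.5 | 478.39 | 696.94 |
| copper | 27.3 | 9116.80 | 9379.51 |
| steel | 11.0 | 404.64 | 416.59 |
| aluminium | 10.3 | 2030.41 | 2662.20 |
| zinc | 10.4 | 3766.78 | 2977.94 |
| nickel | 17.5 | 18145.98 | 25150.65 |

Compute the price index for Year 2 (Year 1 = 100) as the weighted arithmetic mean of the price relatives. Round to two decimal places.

soybeans: 23.5 × (696.94/478.39) = 23.5 × 1.456845 = 34.2359
copper: 27.3 × (9379.51/9116.80) = 27.3 × 1.028816 = 28.0867
steel: 11.0 × (416.59/404.64) = 11.0 × 1.029532 = 11.3249
aluminium: 10.3 × (2662.20/2030.41) = 10.3 × 1.311164 = 13.5050
zinc: 10.4 × (2977.94/3766.78) = 10.4 × 0.790580 = 8.2220
nickel: 17.5 × (25150.65/18145.98) = 17.5 × 1.386018 = 24.2553
Index = Σ wᵢ·(p₁ᵢ/p₀ᵢ) = 34.2359 + 28.0867 + 11.3249 + 13.5050 + 8.2220 + 24.2553 = 119.6297

119.63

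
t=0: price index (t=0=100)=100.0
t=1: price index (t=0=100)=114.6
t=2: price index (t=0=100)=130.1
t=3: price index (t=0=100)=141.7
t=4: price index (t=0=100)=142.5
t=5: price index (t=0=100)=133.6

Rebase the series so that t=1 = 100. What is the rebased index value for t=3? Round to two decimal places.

Rebased(t=3) = 141.7 / 114.6 × 100 = 123.6475

123.65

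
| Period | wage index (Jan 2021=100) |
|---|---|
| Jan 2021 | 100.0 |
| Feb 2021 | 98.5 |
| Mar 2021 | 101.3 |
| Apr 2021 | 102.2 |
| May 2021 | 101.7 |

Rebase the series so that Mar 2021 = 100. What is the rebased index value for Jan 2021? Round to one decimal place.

98.7

Rebased(Jan 2021) = 100.0 / 101.3 × 100 = 98.7167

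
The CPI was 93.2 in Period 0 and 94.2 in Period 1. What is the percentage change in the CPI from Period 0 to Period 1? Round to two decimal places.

Change = (94.2 − 93.2) / 93.2 × 100
       = 1.0 / 93.2 × 100 = 1.0730%

1.07%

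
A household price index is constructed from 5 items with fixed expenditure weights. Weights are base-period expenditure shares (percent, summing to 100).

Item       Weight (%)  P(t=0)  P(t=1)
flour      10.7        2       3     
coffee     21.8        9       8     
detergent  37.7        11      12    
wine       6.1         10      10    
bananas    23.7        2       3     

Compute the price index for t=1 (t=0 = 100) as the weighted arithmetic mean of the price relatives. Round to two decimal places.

118.21

flour: 10.7 × (3/2) = 10.7 × 1.500000 = 16.0500
coffee: 21.8 × (8/9) = 21.8 × 0.888889 = 19.3778
detergent: 37.7 × (12/11) = 37.7 × 1.090909 = 41.1273
wine: 6.1 × (10/10) = 6.1 × 1.000000 = 6.1000
bananas: 23.7 × (3/2) = 23.7 × 1.500000 = 35.5500
Index = Σ wᵢ·(p₁ᵢ/p₀ᵢ) = 16.0500 + 19.3778 + 41.1273 + 6.1000 + 35.5500 = 118.2051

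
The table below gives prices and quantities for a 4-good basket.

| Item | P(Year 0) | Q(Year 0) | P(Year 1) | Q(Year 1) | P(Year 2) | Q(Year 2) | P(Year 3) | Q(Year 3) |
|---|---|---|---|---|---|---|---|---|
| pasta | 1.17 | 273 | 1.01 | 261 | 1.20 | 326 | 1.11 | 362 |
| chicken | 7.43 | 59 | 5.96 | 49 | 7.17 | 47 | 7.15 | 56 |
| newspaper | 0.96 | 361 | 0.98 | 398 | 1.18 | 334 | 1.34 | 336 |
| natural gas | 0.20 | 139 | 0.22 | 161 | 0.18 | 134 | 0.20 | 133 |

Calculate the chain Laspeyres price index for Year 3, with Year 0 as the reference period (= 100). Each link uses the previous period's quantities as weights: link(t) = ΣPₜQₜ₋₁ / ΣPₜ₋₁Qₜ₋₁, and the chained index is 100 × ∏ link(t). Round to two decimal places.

108.33

Link Year 0→Year 1:
ΣP(Year 1)Q(Year 0) = 1.01×273 + 5.96×59 + 0.98×361 + 0.22×139 = 275.73 + 351.64 + 353.78 + 30.58 = 1011.73
ΣP(Year 0)Q(Year 0) = 1.17×273 + 7.43×59 + 0.96×361 + 0.20×139 = 319.41 + 438.37 + 346.56 + 27.8 = 1132.14
link = 1011.73/1132.14 = 0.893644
Link Year 1→Year 2:
ΣP(Year 2)Q(Year 1) = 1.20×261 + 7.17×49 + 1.18×398 + 0.18×161 = 313.2 + 351.33 + 469.64 + 28.98 = 1163.15
ΣP(Year 1)Q(Year 1) = 1.01×261 + 5.96×49 + 0.98×398 + 0.22×161 = 263.61 + 292.04 + 390.04 + 35.42 = 981.11
link = 1163.15/981.11 = 1.185545
Link Year 2→Year 3:
ΣP(Year 3)Q(Year 2) = 1.11×326 + 7.15×47 + 1.34×334 + 0.20×134 = 361.86 + 336.05 + 447.56 + 26.8 = 1172.27
ΣP(Year 2)Q(Year 2) = 1.20×326 + 7.17×47 + 1.18×334 + 0.18×134 = 391.2 + 336.99 + 394.12 + 24.12 = 1146.43
link = 1172.27/1146.43 = 1.022540
Chained index = 100 × 0.893644 × 1.185545 × 1.022540 = 108.3335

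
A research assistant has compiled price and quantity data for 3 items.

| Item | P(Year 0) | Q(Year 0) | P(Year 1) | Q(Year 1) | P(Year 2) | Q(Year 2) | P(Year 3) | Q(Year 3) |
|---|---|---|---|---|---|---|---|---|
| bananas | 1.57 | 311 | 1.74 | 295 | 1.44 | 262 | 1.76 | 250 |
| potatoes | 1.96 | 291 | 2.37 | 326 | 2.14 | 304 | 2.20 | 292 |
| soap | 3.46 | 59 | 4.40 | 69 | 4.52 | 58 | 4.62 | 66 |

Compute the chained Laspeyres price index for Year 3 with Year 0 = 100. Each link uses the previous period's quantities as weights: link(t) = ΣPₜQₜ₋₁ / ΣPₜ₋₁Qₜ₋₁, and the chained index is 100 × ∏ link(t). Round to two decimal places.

115.41

Link Year 0→Year 1:
ΣP(Year 1)Q(Year 0) = 1.74×311 + 2.37×291 + 4.40×59 = 541.14 + 689.67 + 259.6 = 1490.41
ΣP(Year 0)Q(Year 0) = 1.57×311 + 1.96×291 + 3.46×59 = 488.27 + 570.36 + 204.14 = 1262.77
link = 1490.41/1262.77 = 1.180270
Link Year 1→Year 2:
ΣP(Year 2)Q(Year 1) = 1.44×295 + 2.14×326 + 4.52×69 = 424.8 + 697.64 + 311.88 = 1434.32
ΣP(Year 1)Q(Year 1) = 1.74×295 + 2.37×326 + 4.40×69 = 513.3 + 772.62 + 303.6 = 1589.52
link = 1434.32/1589.52 = 0.902360
Link Year 2→Year 3:
ΣP(Year 3)Q(Year 2) = 1.76×262 + 2.20×304 + 4.62×58 = 461.12 + 668.8 + 267.96 = 1397.88
ΣP(Year 2)Q(Year 2) = 1.44×262 + 2.14×304 + 4.52×58 = 377.28 + 650.56 + 262.16 = 1290
link = 1397.88/1290 = 1.083628
Chained index = 100 × 1.180270 × 0.902360 × 1.083628 = 115.4095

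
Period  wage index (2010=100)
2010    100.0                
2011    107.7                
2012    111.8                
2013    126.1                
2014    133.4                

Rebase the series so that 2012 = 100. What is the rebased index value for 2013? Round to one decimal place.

Rebased(2013) = 126.1 / 111.8 × 100 = 112.7907

112.8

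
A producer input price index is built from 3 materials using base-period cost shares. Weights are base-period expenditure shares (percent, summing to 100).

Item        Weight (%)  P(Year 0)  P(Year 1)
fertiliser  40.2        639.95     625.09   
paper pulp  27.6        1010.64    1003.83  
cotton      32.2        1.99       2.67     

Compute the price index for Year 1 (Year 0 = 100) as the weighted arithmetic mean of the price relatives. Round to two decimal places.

fertiliser: 40.2 × (625.09/639.95) = 40.2 × 0.976779 = 39.2665
paper pulp: 27.6 × (1003.83/1010.64) = 27.6 × 0.993262 = 27.4140
cotton: 32.2 × (2.67/1.99) = 32.2 × 1.341709 = 43.2030
Index = Σ wᵢ·(p₁ᵢ/p₀ᵢ) = 39.2665 + 27.4140 + 43.2030 = 109.8836

109.88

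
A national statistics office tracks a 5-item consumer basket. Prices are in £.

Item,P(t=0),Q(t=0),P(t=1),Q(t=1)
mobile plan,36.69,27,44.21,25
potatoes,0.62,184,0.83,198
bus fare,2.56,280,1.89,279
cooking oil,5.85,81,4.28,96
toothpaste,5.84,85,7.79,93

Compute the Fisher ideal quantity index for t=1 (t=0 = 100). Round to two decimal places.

Laspeyres component (base-period weights):
ΣP(t=0)Q(t=1) = 36.69×25 + 0.62×198 + 2.56×279 + 5.85×96 + 5.84×93 = 917.25 + 122.76 + 714.24 + 561.6 + 543.12 = 2858.97
ΣP(t=0)Q(t=0) = 36.69×27 + 0.62×184 + 2.56×280 + 5.85×81 + 5.84×85 = 990.63 + 114.08 + 716.8 + 473.85 + 496.4 = 2791.76
L = 2858.97 / 2791.76 × 100 = 102.4074
Paasche component (current-period weights):
ΣP(t=1)Q(t=1) = 44.21×25 + 0.83×198 + 1.89×279 + 4.28×96 + 7.79×93 = 1105.25 + 164.34 + 527.31 + 410.88 + 724.47 = 2932.25
ΣP(t=1)Q(t=0) = 44.21×27 + 0.83×184 + 1.89×280 + 4.28×81 + 7.79×85 = 1193.67 + 152.72 + 529.2 + 346.68 + 662.15 = 2884.42
P = 2932.25 / 2884.42 × 100 = 101.6582
Fisher = √(L × P) = √(102.4074 × 101.6582) = 102.0321

102.03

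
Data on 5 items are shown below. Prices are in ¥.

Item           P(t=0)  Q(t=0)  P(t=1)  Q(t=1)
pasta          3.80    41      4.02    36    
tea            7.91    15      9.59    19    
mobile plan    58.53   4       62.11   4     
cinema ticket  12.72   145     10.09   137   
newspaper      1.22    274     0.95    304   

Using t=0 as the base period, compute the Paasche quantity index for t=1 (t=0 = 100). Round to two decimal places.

98.51

Paasche quantity index uses current-period prices as weights.
ΣP(t=1)·Q(t=1) = 4.02×36 + 9.59×19 + 62.11×4 + 10.09×137 + 0.95×304 = 144.72 + 182.21 + 248.44 + 1382.33 + 288.8 = 2246.5
ΣP(t=1)·Q(t=0) = 4.02×41 + 9.59×15 + 62.11×4 + 10.09×145 + 0.95×274 = 164.82 + 143.85 + 248.44 + 1463.05 + 260.3 = 2280.46
Index = 2246.5 / 2280.46 × 100 = 98.5108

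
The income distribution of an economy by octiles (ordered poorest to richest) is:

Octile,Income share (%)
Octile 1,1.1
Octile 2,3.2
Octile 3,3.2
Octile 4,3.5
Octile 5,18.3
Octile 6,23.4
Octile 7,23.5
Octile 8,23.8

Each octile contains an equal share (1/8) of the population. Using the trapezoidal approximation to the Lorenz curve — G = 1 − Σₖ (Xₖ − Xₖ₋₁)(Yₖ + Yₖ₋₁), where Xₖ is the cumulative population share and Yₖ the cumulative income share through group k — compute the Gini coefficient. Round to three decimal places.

Cumulative income shares Yₖ: 0.0110, 0.0430, 0.0750, 0.1100, 0.2930, 0.5270, 0.7620, 1.0000
Σ (Xₖ−Xₖ₋₁)(Yₖ+Yₖ₋₁) = (1/8)(0.0110+0.0000) + (1/8)(0.0430+0.0110) + (1/8)(0.0750+0.0430) + (1/8)(0.1100+0.0750) + (1/8)(0.2930+0.1100) + (1/8)(0.5270+0.2930) + (1/8)(0.7620+0.5270) + (1/8)(1.0000+0.7620)
  = 0.0014 + 0.0068 + 0.0148 + 0.0231 + 0.0504 + 0.1025 + 0.1611 + 0.2203 = 0.5803
G = 1 − 0.5803 = 0.4197

0.420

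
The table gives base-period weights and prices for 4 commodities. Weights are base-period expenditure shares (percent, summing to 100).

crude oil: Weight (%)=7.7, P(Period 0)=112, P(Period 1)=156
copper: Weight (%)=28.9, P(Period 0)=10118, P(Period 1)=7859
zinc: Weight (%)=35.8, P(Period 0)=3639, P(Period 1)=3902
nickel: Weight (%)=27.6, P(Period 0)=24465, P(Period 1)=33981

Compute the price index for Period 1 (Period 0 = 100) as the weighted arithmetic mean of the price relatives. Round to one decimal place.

crude oil: 7.7 × (156/112) = 7.7 × 1.392857 = 10.7250
copper: 28.9 × (7859/10118) = 28.9 × 0.776735 = 22.4476
zinc: 35.8 × (3902/3639) = 35.8 × 1.072273 = 38.3874
nickel: 27.6 × (33981/24465) = 27.6 × 1.388964 = 38.3354
Index = Σ wᵢ·(p₁ᵢ/p₀ᵢ) = 10.7250 + 22.4476 + 38.3874 + 38.3354 = 109.8954

109.9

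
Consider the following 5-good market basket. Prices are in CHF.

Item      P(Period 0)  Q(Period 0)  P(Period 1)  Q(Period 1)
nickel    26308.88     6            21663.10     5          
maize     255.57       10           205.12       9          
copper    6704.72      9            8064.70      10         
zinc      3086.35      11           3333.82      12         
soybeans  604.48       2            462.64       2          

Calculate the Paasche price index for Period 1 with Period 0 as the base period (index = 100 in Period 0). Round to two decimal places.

96.91

Paasche price index uses current-period quantities as weights.
ΣP(Period 1)·Q(Period 1) = 21663.10×5 + 205.12×9 + 8064.70×10 + 3333.82×12 + 462.64×2 = 108315.5 + 1846.08 + 80647 + 40005.84 + 925.28 = 231739.7
ΣP(Period 0)·Q(Period 1) = 26308.88×5 + 255.57×9 + 6704.72×10 + 3086.35×12 + 604.48×2 = 131544.4 + 2300.13 + 67047.2 + 37036.2 + 1208.96 = 239136.89
Index = 231739.7 / 239136.89 × 100 = 96.9067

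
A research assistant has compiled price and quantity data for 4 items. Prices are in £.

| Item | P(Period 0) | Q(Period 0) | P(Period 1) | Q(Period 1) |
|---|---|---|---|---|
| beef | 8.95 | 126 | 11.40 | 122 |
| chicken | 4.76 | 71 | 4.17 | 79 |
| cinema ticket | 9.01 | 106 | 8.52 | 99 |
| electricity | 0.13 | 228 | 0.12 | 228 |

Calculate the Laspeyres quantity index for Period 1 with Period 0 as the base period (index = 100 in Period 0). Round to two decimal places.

97.52

Laspeyres quantity index uses base-period prices as weights.
ΣP(Period 0)·Q(Period 1) = 8.95×122 + 4.76×79 + 9.01×99 + 0.13×228 = 1091.9 + 376.04 + 891.99 + 29.64 = 2389.57
ΣP(Period 0)·Q(Period 0) = 8.95×126 + 4.76×71 + 9.01×106 + 0.13×228 = 1127.7 + 337.96 + 955.06 + 29.64 = 2450.36
Index = 2389.57 / 2450.36 × 100 = 97.5191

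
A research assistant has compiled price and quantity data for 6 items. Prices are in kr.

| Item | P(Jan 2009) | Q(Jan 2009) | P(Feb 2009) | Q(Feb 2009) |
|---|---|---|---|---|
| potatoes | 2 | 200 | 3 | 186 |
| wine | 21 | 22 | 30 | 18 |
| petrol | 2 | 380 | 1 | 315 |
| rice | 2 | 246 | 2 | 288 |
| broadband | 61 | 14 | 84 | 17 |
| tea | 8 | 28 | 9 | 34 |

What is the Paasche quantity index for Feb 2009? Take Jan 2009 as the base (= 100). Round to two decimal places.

104.58

Paasche quantity index uses current-period prices as weights.
ΣP(Feb 2009)·Q(Feb 2009) = 3×186 + 30×18 + 1×315 + 2×288 + 84×17 + 9×34 = 558 + 540 + 315 + 576 + 1428 + 306 = 3723
ΣP(Feb 2009)·Q(Jan 2009) = 3×200 + 30×22 + 1×380 + 2×246 + 84×14 + 9×28 = 600 + 660 + 380 + 492 + 1176 + 252 = 3560
Index = 3723 / 3560 × 100 = 104.5787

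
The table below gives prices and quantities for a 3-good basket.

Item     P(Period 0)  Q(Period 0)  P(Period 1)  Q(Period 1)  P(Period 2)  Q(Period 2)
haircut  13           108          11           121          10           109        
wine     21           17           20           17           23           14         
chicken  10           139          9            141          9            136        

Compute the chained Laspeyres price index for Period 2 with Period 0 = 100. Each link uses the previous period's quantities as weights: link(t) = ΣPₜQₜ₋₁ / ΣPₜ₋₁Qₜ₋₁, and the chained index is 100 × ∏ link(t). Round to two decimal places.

86.09

Link Period 0→Period 1:
ΣP(Period 1)Q(Period 0) = 11×108 + 20×17 + 9×139 = 1188 + 340 + 1251 = 2779
ΣP(Period 0)Q(Period 0) = 13×108 + 21×17 + 10×139 = 1404 + 357 + 1390 = 3151
link = 2779/3151 = 0.881942
Link Period 1→Period 2:
ΣP(Period 2)Q(Period 1) = 10×121 + 23×17 + 9×141 = 1210 + 391 + 1269 = 2870
ΣP(Period 1)Q(Period 1) = 11×121 + 20×17 + 9×141 = 1331 + 340 + 1269 = 2940
link = 2870/2940 = 0.976190
Chained index = 100 × 0.881942 × 0.976190 = 86.0944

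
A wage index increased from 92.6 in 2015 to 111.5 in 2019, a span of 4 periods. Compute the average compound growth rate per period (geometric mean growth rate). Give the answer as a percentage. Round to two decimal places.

Growth factor = (111.5/92.6)^(1/4) = (1.204104)^(1/4) = 1.047529
Growth rate = 1.047529 − 1 = 0.047529 = 4.7529%

4.75%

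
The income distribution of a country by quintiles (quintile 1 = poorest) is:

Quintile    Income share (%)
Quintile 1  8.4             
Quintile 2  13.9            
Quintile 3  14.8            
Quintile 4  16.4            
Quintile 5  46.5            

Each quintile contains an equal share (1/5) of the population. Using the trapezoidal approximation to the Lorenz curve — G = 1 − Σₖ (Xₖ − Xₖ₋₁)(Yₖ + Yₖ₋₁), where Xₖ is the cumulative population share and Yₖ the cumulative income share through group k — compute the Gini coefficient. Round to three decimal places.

Cumulative income shares Yₖ: 0.0840, 0.2230, 0.3710, 0.5350, 1.0000
Σ (Xₖ−Xₖ₋₁)(Yₖ+Yₖ₋₁) = (1/5)(0.0840+0.0000) + (1/5)(0.2230+0.0840) + (1/5)(0.3710+0.2230) + (1/5)(0.5350+0.3710) + (1/5)(1.0000+0.5350)
  = 0.0168 + 0.0614 + 0.1188 + 0.1812 + 0.3070 = 0.6852
G = 1 − 0.6852 = 0.3148

0.315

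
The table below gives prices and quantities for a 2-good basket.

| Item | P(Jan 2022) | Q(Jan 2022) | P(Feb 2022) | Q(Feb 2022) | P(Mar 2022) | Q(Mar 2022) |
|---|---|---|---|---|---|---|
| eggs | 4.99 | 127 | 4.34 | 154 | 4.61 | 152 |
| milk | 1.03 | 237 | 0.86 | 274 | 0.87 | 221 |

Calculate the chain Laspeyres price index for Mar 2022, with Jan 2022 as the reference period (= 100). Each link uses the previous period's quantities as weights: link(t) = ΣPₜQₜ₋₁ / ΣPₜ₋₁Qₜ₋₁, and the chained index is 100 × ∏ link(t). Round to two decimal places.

Link Jan 2022→Feb 2022:
ΣP(Feb 2022)Q(Jan 2022) = 4.34×127 + 0.86×237 = 551.18 + 203.82 = 755
ΣP(Jan 2022)Q(Jan 2022) = 4.99×127 + 1.03×237 = 633.73 + 244.11 = 877.84
link = 755/877.84 = 0.860066
Link Feb 2022→Mar 2022:
ΣP(Mar 2022)Q(Feb 2022) = 4.61×154 + 0.87×274 = 709.94 + 238.38 = 948.32
ΣP(Feb 2022)Q(Feb 2022) = 4.34×154 + 0.86×274 = 668.36 + 235.64 = 904
link = 948.32/904 = 1.049027
Chained index = 100 × 0.860066 × 1.049027 = 90.2232

90.22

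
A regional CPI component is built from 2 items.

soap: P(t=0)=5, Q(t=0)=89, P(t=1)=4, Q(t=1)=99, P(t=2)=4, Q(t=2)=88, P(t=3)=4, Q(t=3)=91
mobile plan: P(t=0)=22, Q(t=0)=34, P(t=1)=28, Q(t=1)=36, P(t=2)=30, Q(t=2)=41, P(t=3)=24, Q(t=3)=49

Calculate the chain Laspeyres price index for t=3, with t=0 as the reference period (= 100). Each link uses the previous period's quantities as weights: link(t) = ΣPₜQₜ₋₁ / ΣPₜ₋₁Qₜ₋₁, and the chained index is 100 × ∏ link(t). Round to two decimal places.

Link t=0→t=1:
ΣP(t=1)Q(t=0) = 4×89 + 28×34 = 356 + 952 = 1308
ΣP(t=0)Q(t=0) = 5×89 + 22×34 = 445 + 748 = 1193
link = 1308/1193 = 1.096396
Link t=1→t=2:
ΣP(t=2)Q(t=1) = 4×99 + 30×36 = 396 + 1080 = 1476
ΣP(t=1)Q(t=1) = 4×99 + 28×36 = 396 + 1008 = 1404
link = 1476/1404 = 1.051282
Link t=2→t=3:
ΣP(t=3)Q(t=2) = 4×88 + 24×41 = 352 + 984 = 1336
ΣP(t=2)Q(t=2) = 4×88 + 30×41 = 352 + 1230 = 1582
link = 1336/1582 = 0.844501
Chained index = 100 × 1.096396 × 1.051282 × 0.844501 = 97.3389

97.34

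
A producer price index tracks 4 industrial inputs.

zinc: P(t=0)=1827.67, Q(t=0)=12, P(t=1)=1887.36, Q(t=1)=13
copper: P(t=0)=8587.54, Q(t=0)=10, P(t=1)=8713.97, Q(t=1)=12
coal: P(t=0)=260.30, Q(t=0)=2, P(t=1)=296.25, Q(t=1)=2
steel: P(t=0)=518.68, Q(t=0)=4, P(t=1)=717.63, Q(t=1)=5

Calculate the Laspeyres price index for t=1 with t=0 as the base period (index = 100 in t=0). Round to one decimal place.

Laspeyres price index uses base-period quantities as weights.
ΣP(t=1)·Q(t=0) = 1887.36×12 + 8713.97×10 + 296.25×2 + 717.63×4 = 22648.32 + 87139.7 + 592.5 + 2870.52 = 113251.04
ΣP(t=0)·Q(t=0) = 1827.67×12 + 8587.54×10 + 260.30×2 + 518.68×4 = 21932.04 + 85875.4 + 520.6 + 2074.72 = 110402.76
Index = 113251.04 / 110402.76 × 100 = 102.5799

102.6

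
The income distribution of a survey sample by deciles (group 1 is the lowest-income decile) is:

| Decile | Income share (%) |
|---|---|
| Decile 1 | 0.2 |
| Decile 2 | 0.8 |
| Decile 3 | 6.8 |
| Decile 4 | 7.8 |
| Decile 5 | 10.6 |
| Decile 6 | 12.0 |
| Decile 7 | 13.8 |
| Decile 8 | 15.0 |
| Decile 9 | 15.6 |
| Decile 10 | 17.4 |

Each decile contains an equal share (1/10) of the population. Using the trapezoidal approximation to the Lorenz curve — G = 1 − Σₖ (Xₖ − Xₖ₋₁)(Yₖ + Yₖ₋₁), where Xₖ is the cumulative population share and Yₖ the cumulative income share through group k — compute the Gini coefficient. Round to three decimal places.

Cumulative income shares Yₖ: 0.0020, 0.0100, 0.0780, 0.1560, 0.2620, 0.3820, 0.5200, 0.6700, 0.8260, 1.0000
Σ (Xₖ−Xₖ₋₁)(Yₖ+Yₖ₋₁) = (1/10)(0.0020+0.0000) + (1/10)(0.0100+0.0020) + (1/10)(0.0780+0.0100) + (1/10)(0.1560+0.0780) + (1/10)(0.2620+0.1560) + (1/10)(0.3820+0.2620) + (1/10)(0.5200+0.3820) + (1/10)(0.6700+0.5200) + (1/10)(0.8260+0.6700) + (1/10)(1.0000+0.8260)
  = 0.0002 + 0.0012 + 0.0088 + 0.0234 + 0.0418 + 0.0644 + 0.0902 + 0.1190 + 0.1496 + 0.1826 = 0.6812
G = 1 − 0.6812 = 0.3188

0.319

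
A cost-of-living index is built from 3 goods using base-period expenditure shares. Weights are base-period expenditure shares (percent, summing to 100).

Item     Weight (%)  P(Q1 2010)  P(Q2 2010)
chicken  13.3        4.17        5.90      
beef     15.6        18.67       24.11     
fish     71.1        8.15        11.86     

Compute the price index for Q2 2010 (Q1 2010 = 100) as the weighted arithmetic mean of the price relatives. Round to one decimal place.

chicken: 13.3 × (5.90/4.17) = 13.3 × 1.414868 = 18.8177
beef: 15.6 × (24.11/18.67) = 15.6 × 1.291377 = 20.1455
fish: 71.1 × (11.86/8.15) = 71.1 × 1.455215 = 103.4658
Index = Σ wᵢ·(p₁ᵢ/p₀ᵢ) = 18.8177 + 20.1455 + 103.4658 = 142.4290

142.4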